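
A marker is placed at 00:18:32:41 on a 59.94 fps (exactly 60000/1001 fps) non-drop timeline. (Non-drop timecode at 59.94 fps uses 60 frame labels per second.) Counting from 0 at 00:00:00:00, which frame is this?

frame 66761

Total seconds to the label: (0 × 3600 + 18 × 60 + 32) = 1112.
Frame index = 1112 × 60 + 41 = 66761.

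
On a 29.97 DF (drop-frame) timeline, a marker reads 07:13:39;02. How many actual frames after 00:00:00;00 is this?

As if non-drop at 30 labels/s: (7 × 3600 + 13 × 60 + 39) × 30 + 2 = 780572.
Minute boundaries passed: 433; those not divisible by 10: 433 − 43 = 390; dropped labels = 2 × 390 = 780.
Actual frame index = 780572 − 780 = 779792.

779792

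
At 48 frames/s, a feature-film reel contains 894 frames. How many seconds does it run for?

18.625 seconds

Running time = 894 / (48) = 18.625 s.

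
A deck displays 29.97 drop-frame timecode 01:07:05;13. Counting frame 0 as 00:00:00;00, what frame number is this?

As if non-drop at 30 labels/s: (1 × 3600 + 7 × 60 + 5) × 30 + 13 = 120763.
Minute boundaries passed: 67; those not divisible by 10: 67 − 6 = 61; dropped labels = 2 × 61 = 122.
Actual frame index = 120763 − 122 = 120641.

120641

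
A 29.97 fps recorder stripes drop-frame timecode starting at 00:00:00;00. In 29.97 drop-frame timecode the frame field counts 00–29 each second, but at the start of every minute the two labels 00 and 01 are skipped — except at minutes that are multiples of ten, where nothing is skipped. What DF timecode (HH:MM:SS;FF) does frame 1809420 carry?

Ten DF minutes hold 17982 frames, so frame 1809420 lies in block 100 (frames 1798200–1816181) with 11220 frames into that block.
The block's first minute is 1800 frames and the rest 1798 each; 11220 frames reaches minute 6, so 100 × 18 + 6 × 2 = 1812 labels have been skipped so far.
Adding those back, label number 1809420 + 1812 = 1811232 at 30 labels/s is 60374 s + 12 f = 16 h 46 min 14 s frame 12, i.e. 16:46:14;12.

16:46:14;12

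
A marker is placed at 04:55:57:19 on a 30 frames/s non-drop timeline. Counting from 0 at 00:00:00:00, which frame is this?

Total seconds to the label: (4 × 3600 + 55 × 60 + 57) = 17757.
Frame index = 17757 × 30 + 19 = 532729.

532729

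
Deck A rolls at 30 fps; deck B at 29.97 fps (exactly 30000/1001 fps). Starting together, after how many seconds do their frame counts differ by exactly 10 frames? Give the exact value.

The gap grows by |30000/1001 − 30| = 30/1001 frames per second.
Time for a 10-frame gap: 10 ÷ (30/1001) = 1001/3 s.

1001/3 seconds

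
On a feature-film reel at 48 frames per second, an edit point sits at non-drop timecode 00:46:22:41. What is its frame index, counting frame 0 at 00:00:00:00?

Total seconds to the label: (0 × 3600 + 46 × 60 + 22) = 2782.
Frame index = 2782 × 48 + 41 = 133577.

133577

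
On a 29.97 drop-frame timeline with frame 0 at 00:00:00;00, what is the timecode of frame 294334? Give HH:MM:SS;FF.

Ten DF minutes hold 17982 frames, so frame 294334 lies in block 16 (frames 287712–305693) with 6622 frames into that block.
The block's first minute is 1800 frames and the rest 1798 each; 6622 frames reaches minute 3, so 16 × 18 + 3 × 2 = 294 labels have been skipped so far.
Adding those back, label number 294334 + 294 = 294628 at 30 labels/s is 9820 s + 28 f = 2 h 43 min 40 s frame 28, i.e. 02:43:40;28.

02:43:40;28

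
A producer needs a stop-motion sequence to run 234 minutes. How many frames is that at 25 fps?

234 min = 14040 s.
Frames = 14040 × 25 = 351000.

351000 frames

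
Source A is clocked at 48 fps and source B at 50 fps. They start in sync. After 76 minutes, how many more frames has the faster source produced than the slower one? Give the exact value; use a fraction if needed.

9120 frames

76 min = 4560 s.
A emits 48 × 4560 = 218880 frames; B emits 50 × 4560 = 228000.
Difference = 9120 frames; B is ahead of A.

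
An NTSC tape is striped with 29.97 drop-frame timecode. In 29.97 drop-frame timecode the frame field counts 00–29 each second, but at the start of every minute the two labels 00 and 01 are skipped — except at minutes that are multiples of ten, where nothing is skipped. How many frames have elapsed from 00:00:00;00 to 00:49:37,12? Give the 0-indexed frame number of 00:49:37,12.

Complete 10-minute blocks: 4, each 17982 frames → 71928.
Remaining 9 whole minutes in the current block: 1800 + 8 × 1798 = 16184 frames.
Within the current minute: 37 × 30 + 12 − 2 = 1120 (labels ;00/;01 skipped at this minute). Total = 71928 + 16184 + 1120 = 89232.

89232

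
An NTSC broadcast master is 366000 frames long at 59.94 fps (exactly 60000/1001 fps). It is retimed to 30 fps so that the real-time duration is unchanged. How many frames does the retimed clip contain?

Target frames = source frames × (target rate / source rate) = 366000 × (30)/(60000/1001) = 366000 × 1001/2000 = 183183.

183183 frames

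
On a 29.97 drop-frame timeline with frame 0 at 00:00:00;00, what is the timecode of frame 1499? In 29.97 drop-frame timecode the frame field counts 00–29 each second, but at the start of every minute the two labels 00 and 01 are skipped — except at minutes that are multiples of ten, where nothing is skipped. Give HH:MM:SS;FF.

Each 10-minute DF block holds 10 × 60 × 30 − 9 × 2 = 17982 frames. 1499 ÷ 17982 → 0 full blocks, remainder 1499.
Within the partial block the first minute is 1800 frames and each further minute 1798, so 0 further minute boundaries passed. Total skipped labels = 18 × 0 + 2 × 0 = 0.
Non-drop label index = 1499 + 0 = 1499; at 30 labels/s that is 00:00:49:29, i.e. DF 00:00:49;29.

00:00:49;29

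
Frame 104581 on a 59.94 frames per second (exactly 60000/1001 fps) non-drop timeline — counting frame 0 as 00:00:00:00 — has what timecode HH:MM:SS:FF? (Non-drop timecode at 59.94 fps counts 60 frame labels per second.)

00:29:03:01

104581 ÷ 60 = 1743 full seconds, remainder 1 frame.
1743 s = 0 h 29 min 3 s.
Timecode: 00:29:03:01.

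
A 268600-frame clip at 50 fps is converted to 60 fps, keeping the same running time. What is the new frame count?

Target frames = source frames × (target rate / source rate) = 268600 × (60)/(50) = 268600 × 6/5 = 322320.

322320 frames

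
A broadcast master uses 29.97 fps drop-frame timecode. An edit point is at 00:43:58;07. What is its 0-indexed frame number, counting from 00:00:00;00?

Complete 10-minute blocks: 4, each 17982 frames → 71928.
Remaining 3 whole minutes in the current block: 1800 + 2 × 1798 = 5396 frames.
Within the current minute: 58 × 30 + 7 − 2 = 1745 (labels ;00/;01 skipped at this minute). Total = 71928 + 5396 + 1745 = 79069.

79069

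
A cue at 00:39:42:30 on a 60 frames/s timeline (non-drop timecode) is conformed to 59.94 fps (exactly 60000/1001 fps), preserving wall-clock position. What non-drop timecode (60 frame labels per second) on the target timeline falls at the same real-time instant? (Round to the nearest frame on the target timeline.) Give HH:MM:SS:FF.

Source frame index: (0×3600 + 39×60 + 42) × 60 + 30 = 142950.
Real time: 142950 / (60) = 4765/2 s.
Target frame: (4765/2) × (60000/1001) = 142950000/1001 ≈ 142807.193 → 142807.
At 60 labels/s: frame 142807 → 00:39:40:07.

00:39:40:07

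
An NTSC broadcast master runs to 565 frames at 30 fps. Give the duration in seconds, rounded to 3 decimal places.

Running time = 565 × 1/30 = 113/6 s ≈ 18.833 s.

18.833 seconds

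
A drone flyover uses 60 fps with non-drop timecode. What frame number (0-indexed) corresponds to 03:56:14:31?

frame 850471

Total seconds to the label: (3 × 3600 + 56 × 60 + 14) = 14174.
Frame index = 14174 × 60 + 31 = 850471.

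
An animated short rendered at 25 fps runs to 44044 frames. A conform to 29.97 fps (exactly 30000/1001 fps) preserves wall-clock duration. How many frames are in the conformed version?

Target frames = source frames × (target rate / source rate) = 44044 × (30000/1001)/(25) = 44044 × 1200/1001 = 52800.

52800 frames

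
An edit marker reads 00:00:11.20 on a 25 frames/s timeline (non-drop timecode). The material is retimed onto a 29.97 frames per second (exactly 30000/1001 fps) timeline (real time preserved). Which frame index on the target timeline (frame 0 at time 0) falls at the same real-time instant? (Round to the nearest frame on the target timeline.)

frame 354

Source frame index: (0×3600 + 0×60 + 11) × 25 + 20 = 295.
Real time: 295 / (25) = 59/5 s.
Target frame: (59/5) × (30000/1001) = 354000/1001 ≈ 353.646 → 354.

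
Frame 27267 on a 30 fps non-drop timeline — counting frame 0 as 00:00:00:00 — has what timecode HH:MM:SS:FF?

00:15:08:27

27267 ÷ 30 = 908 full seconds, remainder 27 frames.
908 s = 0 h 15 min 8 s.
Timecode: 00:15:08:27.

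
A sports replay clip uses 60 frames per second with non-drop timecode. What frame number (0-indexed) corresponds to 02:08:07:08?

461228

Total seconds to the label: (2 × 3600 + 8 × 60 + 7) = 7687.
Frame index = 7687 × 60 + 8 = 461228.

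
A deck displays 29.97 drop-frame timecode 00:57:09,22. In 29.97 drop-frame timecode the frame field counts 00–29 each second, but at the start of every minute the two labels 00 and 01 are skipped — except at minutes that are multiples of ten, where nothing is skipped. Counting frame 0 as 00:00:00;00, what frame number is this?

102788

As if non-drop at 30 labels/s: (0 × 3600 + 57 × 60 + 9) × 30 + 22 = 102892.
Minute boundaries passed: 57; those not divisible by 10: 57 − 5 = 52; dropped labels = 2 × 52 = 104.
Actual frame index = 102892 − 104 = 102788.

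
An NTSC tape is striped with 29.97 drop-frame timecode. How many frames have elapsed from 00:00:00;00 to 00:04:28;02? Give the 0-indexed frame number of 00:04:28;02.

8034

As if non-drop at 30 labels/s: (0 × 3600 + 4 × 60 + 28) × 30 + 2 = 8042.
Minute boundaries passed: 4; those not divisible by 10: 4 − 0 = 4; dropped labels = 2 × 4 = 8.
Actual frame index = 8042 − 8 = 8034.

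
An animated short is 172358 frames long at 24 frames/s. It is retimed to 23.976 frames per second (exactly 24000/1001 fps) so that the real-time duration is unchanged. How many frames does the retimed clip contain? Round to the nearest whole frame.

172186 frames

Frames at target rate = 172358 × (24000/1001) / (24) = 172358000/1001 ≈ 172185.814.
Nearest whole frame: 172186.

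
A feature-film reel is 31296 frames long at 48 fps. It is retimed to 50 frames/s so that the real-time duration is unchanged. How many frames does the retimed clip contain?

32600 frames

Target frames = source frames × (target rate / source rate) = 31296 × (50)/(48) = 31296 × 25/24 = 32600.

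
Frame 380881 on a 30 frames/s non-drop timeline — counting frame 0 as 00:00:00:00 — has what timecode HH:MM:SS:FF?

380881 ÷ 30 = 12696 full seconds, remainder 1 frame.
12696 s = 3 h 31 min 36 s.
Timecode: 03:31:36:01.

03:31:36:01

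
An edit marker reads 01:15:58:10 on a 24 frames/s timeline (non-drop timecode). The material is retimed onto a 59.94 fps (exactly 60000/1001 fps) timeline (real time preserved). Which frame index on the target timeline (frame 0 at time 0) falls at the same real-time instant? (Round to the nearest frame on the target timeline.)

frame 273232

Source frame index: (1×3600 + 15×60 + 58) × 24 + 10 = 109402.
Real time: 109402 / (24) = 54701/12 s.
Target frame: (54701/12) × (60000/1001) = 273505000/1001 ≈ 273231.768 → 273232.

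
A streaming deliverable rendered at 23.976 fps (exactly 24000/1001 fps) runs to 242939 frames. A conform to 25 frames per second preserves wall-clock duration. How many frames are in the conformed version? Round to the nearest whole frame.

253315 frames

Frames at target rate = 242939 × (25) / (24000/1001) = 243181939/960 ≈ 253314.520.
Nearest whole frame: 253315.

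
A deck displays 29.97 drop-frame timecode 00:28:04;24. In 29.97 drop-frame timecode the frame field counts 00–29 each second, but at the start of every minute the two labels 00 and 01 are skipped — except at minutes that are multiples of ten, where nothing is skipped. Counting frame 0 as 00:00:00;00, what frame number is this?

50492

As if non-drop at 30 labels/s: (0 × 3600 + 28 × 60 + 4) × 30 + 24 = 50544.
Minute boundaries passed: 28; those not divisible by 10: 28 − 2 = 26; dropped labels = 2 × 26 = 52.
Actual frame index = 50544 − 52 = 50492.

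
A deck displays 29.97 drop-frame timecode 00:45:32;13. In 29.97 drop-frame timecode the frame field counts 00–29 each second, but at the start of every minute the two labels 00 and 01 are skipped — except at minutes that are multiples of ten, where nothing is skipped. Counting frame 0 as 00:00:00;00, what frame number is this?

81891

Complete 10-minute blocks: 4, each 17982 frames → 71928.
Remaining 5 whole minutes in the current block: 1800 + 4 × 1798 = 8992 frames.
Within the current minute: 32 × 30 + 13 − 2 = 971 (labels ;00/;01 skipped at this minute). Total = 71928 + 8992 + 971 = 81891.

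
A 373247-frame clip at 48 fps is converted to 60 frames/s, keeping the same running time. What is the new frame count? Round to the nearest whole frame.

Frames at target rate = 373247 × (60) / (48) = 1866235/4 ≈ 466558.750.
Nearest whole frame: 466559.

466559 frames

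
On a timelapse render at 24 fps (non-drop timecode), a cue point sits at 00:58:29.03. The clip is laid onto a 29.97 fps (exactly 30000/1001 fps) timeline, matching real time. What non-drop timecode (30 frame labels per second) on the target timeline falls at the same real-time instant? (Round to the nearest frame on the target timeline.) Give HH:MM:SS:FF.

00:58:25:19

Source frame index: (0×3600 + 58×60 + 29) × 24 + 3 = 84219.
Real time: 84219 / (24) = 28073/8 s.
Target frame: (28073/8) × (30000/1001) = 105273750/1001 ≈ 105168.581 → 105169.
At 30 labels/s: frame 105169 → 00:58:25:19.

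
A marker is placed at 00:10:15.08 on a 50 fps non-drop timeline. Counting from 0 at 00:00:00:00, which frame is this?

Total seconds to the label: (0 × 3600 + 10 × 60 + 15) = 615.
Frame index = 615 × 50 + 8 = 30758.

30758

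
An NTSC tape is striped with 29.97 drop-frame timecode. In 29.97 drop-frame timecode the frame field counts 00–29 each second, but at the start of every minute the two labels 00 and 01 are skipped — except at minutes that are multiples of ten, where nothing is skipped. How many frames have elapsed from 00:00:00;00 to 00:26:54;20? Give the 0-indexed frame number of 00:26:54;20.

48392

As if non-drop at 30 labels/s: (0 × 3600 + 26 × 60 + 54) × 30 + 20 = 48440.
Minute boundaries passed: 26; those not divisible by 10: 26 − 2 = 24; dropped labels = 2 × 24 = 48.
Actual frame index = 48440 − 48 = 48392.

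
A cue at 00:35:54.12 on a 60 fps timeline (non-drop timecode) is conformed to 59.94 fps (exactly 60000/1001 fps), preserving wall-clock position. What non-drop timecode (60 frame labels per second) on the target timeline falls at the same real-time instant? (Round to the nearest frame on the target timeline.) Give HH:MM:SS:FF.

Source frame index: (0×3600 + 35×60 + 54) × 60 + 12 = 129252.
Real time: 129252 / (60) = 10771/5 s.
Target frame: (10771/5) × (60000/1001) = 129252000/1001 ≈ 129122.877 → 129123.
At 60 labels/s: frame 129123 → 00:35:52:03.

00:35:52:03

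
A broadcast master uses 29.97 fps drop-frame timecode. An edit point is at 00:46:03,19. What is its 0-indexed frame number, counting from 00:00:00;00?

Complete 10-minute blocks: 4, each 17982 frames → 71928.
Remaining 6 whole minutes in the current block: 1800 + 5 × 1798 = 10790 frames.
Within the current minute: 3 × 30 + 19 − 2 = 107 (labels ;00/;01 skipped at this minute). Total = 71928 + 10790 + 107 = 82825.

82825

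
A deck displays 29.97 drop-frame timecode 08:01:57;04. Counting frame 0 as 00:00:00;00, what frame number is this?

866648

As if non-drop at 30 labels/s: (8 × 3600 + 1 × 60 + 57) × 30 + 4 = 867514.
Minute boundaries passed: 481; those not divisible by 10: 481 − 48 = 433; dropped labels = 2 × 433 = 866.
Actual frame index = 867514 − 866 = 866648.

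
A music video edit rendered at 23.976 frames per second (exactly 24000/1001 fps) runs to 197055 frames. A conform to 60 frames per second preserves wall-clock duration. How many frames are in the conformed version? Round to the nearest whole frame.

Frames at target rate = 197055 × (60) / (24000/1001) = 39450411/80 ≈ 493130.138.
Nearest whole frame: 493130.

493130 frames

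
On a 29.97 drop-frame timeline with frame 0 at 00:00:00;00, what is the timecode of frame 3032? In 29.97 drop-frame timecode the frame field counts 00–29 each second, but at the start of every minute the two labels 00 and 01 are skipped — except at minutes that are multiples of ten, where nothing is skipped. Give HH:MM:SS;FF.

Each 10-minute DF block holds 10 × 60 × 30 − 9 × 2 = 17982 frames. 3032 ÷ 17982 → 0 full blocks, remainder 3032.
Within the partial block the first minute is 1800 frames and each further minute 1798, so 1 further minute boundary passed. Total skipped labels = 18 × 0 + 2 × 1 = 2.
Non-drop label index = 3032 + 2 = 3034; at 30 labels/s that is 00:01:41:04, i.e. DF 00:01:41;04.

00:01:41;04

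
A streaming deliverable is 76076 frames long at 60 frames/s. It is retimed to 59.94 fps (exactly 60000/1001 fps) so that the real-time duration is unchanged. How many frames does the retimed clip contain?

76000 frames

Target frames = source frames × (target rate / source rate) = 76076 × (60000/1001)/(60) = 76076 × 1000/1001 = 76000.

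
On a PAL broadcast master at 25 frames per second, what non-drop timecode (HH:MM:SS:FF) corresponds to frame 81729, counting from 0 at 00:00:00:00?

81729 ÷ 25 = 3269 full seconds, remainder 4 frames.
3269 s = 0 h 54 min 29 s.
Timecode: 00:54:29:04.

00:54:29:04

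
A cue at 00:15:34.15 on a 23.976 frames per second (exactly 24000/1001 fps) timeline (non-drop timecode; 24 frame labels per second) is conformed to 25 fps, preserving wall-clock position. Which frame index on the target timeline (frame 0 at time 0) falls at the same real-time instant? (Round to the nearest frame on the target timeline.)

frame 23389

Source frame index: (0×3600 + 15×60 + 34) × 24 + 15 = 22431.
Real time: 22431 / (24000/1001) = 7484477/8000 s.
Target frame: (7484477/8000) × (25) = 7484477/320 ≈ 23388.991 → 23389.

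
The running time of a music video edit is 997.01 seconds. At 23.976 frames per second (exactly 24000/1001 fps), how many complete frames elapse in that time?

Frames = 997.01 × 24000/1001 = 3418320/143 ≈ 23904.3357.
Complete frames: 23904.

23904 frames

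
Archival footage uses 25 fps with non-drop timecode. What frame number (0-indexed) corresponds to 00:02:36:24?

Total seconds to the label: (0 × 3600 + 2 × 60 + 36) = 156.
Frame index = 156 × 25 + 24 = 3924.

frame 3924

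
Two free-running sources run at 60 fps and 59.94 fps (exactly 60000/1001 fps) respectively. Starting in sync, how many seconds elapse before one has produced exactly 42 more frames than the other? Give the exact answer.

The gap grows by |60000/1001 − 60| = 60/1001 frames per second.
Time for a 42-frame gap: 42 ÷ (60/1001) = 700.7 s.

700.7 seconds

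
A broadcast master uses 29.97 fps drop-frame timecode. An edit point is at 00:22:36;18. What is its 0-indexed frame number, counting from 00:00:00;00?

40658

Complete 10-minute blocks: 2, each 17982 frames → 35964.
Remaining 2 whole minutes in the current block: 1800 + 1 × 1798 = 3598 frames.
Within the current minute: 36 × 30 + 18 − 2 = 1096 (labels ;00/;01 skipped at this minute). Total = 35964 + 3598 + 1096 = 40658.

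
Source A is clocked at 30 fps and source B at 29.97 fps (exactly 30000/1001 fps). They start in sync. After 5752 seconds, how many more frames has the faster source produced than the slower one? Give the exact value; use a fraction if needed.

A emits 30 × 5752 = 172560 frames; B emits 30000/1001 × 5752 = 172560000/1001.
Difference = 172560/1001 frames (≈ 172.3876); B is behind A.

172560/1001 frames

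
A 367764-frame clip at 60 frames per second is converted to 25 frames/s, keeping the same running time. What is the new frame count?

153235 frames

Target frames = source frames × (target rate / source rate) = 367764 × (25)/(60) = 367764 × 5/12 = 153235.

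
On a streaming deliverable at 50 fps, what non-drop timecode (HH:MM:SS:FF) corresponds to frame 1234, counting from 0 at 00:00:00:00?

00:00:24:34

1234 ÷ 50 = 24 full seconds, remainder 34 frames.
24 s = 0 h 0 min 24 s.
Timecode: 00:00:24:34.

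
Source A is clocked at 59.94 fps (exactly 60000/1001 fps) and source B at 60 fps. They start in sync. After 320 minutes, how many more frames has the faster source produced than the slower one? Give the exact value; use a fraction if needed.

1152000/1001 frames

320 min = 19200 s.
A emits 60000/1001 × 19200 = 1152000000/1001 frames; B emits 60 × 19200 = 1152000.
Difference = 1152000/1001 frames (≈ 1150.8492); B is ahead of A.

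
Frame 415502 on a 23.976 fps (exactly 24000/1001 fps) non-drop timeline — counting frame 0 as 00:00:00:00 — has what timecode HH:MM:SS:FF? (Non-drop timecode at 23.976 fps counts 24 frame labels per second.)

415502 ÷ 24 = 17312 full seconds, remainder 14 frames.
17312 s = 4 h 48 min 32 s.
Timecode: 04:48:32:14.

04:48:32:14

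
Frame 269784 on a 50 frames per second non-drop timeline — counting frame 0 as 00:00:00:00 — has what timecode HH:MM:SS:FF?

01:29:55:34

269784 ÷ 50 = 5395 full seconds, remainder 34 frames.
5395 s = 1 h 29 min 55 s.
Timecode: 01:29:55:34.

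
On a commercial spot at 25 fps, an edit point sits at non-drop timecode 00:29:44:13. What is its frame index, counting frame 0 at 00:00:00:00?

44613

Total seconds to the label: (0 × 3600 + 29 × 60 + 44) = 1784.
Frame index = 1784 × 25 + 13 = 44613.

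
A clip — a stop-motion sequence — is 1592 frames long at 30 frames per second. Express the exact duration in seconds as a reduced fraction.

796/15 seconds

Running time = 1592 ÷ (30) = 1592 × 1/30 = 796/15 s.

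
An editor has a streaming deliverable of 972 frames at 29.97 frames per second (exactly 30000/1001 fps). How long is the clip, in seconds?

32.4324 seconds

Running time = 972 / (30000/1001) = 32.4324 s.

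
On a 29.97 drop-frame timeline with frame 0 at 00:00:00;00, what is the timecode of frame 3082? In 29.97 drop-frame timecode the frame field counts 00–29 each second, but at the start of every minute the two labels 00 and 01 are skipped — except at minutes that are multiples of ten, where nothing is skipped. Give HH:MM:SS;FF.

00:01:42;24

Each 10-minute DF block holds 10 × 60 × 30 − 9 × 2 = 17982 frames. 3082 ÷ 17982 → 0 full blocks, remainder 3082.
Within the partial block the first minute is 1800 frames and each further minute 1798, so 1 further minute boundary passed. Total skipped labels = 18 × 0 + 2 × 1 = 2.
Non-drop label index = 3082 + 2 = 3084; at 30 labels/s that is 00:01:42:24, i.e. DF 00:01:42;24.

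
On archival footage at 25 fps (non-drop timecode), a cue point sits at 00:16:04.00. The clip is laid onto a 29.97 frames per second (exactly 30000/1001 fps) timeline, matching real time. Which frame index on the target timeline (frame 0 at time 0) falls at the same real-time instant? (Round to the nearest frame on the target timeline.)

frame 28891

Source frame index: (0×3600 + 16×60 + 4) × 25 + 0 = 24100.
Real time: 24100 / (25) = 964 s.
Target frame: (964) × (30000/1001) = 28920000/1001 ≈ 28891.109 → 28891.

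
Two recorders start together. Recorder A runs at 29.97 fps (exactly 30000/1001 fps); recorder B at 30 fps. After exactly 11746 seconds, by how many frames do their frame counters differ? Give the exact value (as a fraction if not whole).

50340/143 frames

A emits 30000/1001 × 11746 = 50340000/143 frames; B emits 30 × 11746 = 352380.
Difference = 50340/143 frames (≈ 352.0280); B is ahead of A.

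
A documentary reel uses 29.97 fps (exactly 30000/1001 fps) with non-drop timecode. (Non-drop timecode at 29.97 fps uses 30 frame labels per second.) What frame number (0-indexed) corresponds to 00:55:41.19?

Total seconds to the label: (0 × 3600 + 55 × 60 + 41) = 3341.
Frame index = 3341 × 30 + 19 = 100249.

100249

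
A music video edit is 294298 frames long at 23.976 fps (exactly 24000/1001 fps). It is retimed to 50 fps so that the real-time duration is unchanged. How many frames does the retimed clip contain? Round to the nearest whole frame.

Frames at target rate = 294298 × (50) / (24000/1001) = 147296149/240 ≈ 613733.954.
Nearest whole frame: 613734.

613734 frames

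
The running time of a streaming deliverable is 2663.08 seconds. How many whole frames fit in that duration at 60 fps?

159784 frames

Frames = 2663.08 × 60 = 798924/5 ≈ 159784.8000.
Complete frames: 159784.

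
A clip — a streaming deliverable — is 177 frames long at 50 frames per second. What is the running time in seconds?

Running time = 177 / (50) = 3.54 s.

3.54 seconds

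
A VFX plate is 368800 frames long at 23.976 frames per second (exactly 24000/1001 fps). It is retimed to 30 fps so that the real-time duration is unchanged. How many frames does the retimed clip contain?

Target frames = source frames × (target rate / source rate) = 368800 × (30)/(24000/1001) = 368800 × 1001/800 = 461461.

461461 frames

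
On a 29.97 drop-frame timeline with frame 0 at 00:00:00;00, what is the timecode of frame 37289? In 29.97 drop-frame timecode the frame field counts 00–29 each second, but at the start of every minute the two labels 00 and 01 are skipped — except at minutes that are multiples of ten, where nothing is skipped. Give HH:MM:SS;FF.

00:20:44;05

Ten DF minutes hold 17982 frames, so frame 37289 lies in block 2 (frames 35964–53945) with 1325 frames into that block.
The block's first minute is 1800 frames and the rest 1798 each; 1325 frames reaches minute 0, so 2 × 18 + 0 × 2 = 36 labels have been skipped so far.
Adding those back, label number 37289 + 36 = 37325 at 30 labels/s is 1244 s + 5 f = 0 h 20 min 44 s frame 5, i.e. 00:20:44;05.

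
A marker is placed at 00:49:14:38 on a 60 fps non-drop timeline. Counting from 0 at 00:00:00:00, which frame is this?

Total seconds to the label: (0 × 3600 + 49 × 60 + 14) = 2954.
Frame index = 2954 × 60 + 38 = 177278.

177278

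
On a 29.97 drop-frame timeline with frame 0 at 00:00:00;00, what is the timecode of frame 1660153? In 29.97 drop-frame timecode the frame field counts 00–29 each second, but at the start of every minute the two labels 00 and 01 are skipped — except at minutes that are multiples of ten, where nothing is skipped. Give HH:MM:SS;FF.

Ten DF minutes hold 17982 frames, so frame 1660153 lies in block 92 (frames 1654344–1672325) with 5809 frames into that block.
The block's first minute is 1800 frames and the rest 1798 each; 5809 frames reaches minute 3, so 92 × 18 + 3 × 2 = 1662 labels have been skipped so far.
Adding those back, label number 1660153 + 1662 = 1661815 at 30 labels/s is 55393 s + 25 f = 15 h 23 min 13 s frame 25, i.e. 15:23:13;25.

15:23:13;25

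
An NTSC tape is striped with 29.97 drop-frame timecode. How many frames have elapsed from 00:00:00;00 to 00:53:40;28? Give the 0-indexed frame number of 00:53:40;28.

96532

Complete 10-minute blocks: 5, each 17982 frames → 89910.
Remaining 3 whole minutes in the current block: 1800 + 2 × 1798 = 5396 frames.
Within the current minute: 40 × 30 + 28 − 2 = 1226 (labels ;00/;01 skipped at this minute). Total = 89910 + 5396 + 1226 = 96532.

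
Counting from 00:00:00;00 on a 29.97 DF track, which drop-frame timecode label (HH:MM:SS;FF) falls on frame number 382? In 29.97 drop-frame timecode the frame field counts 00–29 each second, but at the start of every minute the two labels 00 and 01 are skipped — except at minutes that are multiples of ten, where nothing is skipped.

00:00:12;22

Ten DF minutes hold 17982 frames, so frame 382 lies in block 0 (frames 0–17981) with 382 frames into that block.
The block's first minute is 1800 frames and the rest 1798 each; 382 frames reaches minute 0, so 0 × 18 + 0 × 2 = 0 labels have been skipped so far.
Adding those back, label number 382 + 0 = 382 at 30 labels/s is 12 s + 22 f = 0 h 0 min 12 s frame 22, i.e. 00:00:12;22.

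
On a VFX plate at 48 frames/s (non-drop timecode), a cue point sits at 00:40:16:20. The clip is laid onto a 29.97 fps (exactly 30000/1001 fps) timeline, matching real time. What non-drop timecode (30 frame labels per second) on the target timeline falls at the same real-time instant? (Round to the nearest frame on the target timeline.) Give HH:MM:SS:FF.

00:40:14:00

Source frame index: (0×3600 + 40×60 + 16) × 48 + 20 = 115988.
Real time: 115988 / (48) = 28997/12 s.
Target frame: (28997/12) × (30000/1001) = 72492500/1001 ≈ 72420.080 → 72420.
At 30 labels/s: frame 72420 → 00:40:14:00.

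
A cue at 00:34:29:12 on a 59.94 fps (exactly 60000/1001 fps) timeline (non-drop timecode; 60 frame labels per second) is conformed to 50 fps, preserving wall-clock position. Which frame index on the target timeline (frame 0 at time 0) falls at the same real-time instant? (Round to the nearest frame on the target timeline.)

Source frame index: (0×3600 + 34×60 + 29) × 60 + 12 = 124152.
Real time: 124152 / (60000/1001) = 5178173/2500 s.
Target frame: (5178173/2500) × (50) = 5178173/50 ≈ 103563.460 → 103563.

frame 103563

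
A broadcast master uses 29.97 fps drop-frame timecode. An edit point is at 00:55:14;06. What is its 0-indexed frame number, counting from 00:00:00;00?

99326

As if non-drop at 30 labels/s: (0 × 3600 + 55 × 60 + 14) × 30 + 6 = 99426.
Minute boundaries passed: 55; those not divisible by 10: 55 − 5 = 50; dropped labels = 2 × 50 = 100.
Actual frame index = 99426 − 100 = 99326.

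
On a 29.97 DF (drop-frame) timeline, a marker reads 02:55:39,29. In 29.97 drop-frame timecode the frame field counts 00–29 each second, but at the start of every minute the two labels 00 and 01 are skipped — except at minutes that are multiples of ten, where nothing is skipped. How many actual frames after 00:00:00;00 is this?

315883

As if non-drop at 30 labels/s: (2 × 3600 + 55 × 60 + 39) × 30 + 29 = 316199.
Minute boundaries passed: 175; those not divisible by 10: 175 − 17 = 158; dropped labels = 2 × 158 = 316.
Actual frame index = 316199 − 316 = 315883.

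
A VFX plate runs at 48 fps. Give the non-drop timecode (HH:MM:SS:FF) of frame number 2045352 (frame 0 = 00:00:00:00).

2045352 ÷ 48 = 42611 full seconds, remainder 24 frames.
42611 s = 11 h 50 min 11 s.
Timecode: 11:50:11:24.

11:50:11:24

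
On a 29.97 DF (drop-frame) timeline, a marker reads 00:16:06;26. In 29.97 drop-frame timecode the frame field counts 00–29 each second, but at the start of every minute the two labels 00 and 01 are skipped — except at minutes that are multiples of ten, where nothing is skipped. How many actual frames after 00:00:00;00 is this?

28976

Complete 10-minute blocks: 1, each 17982 frames → 17982.
Remaining 6 whole minutes in the current block: 1800 + 5 × 1798 = 10790 frames.
Within the current minute: 6 × 30 + 26 − 2 = 204 (labels ;00/;01 skipped at this minute). Total = 17982 + 10790 + 204 = 28976.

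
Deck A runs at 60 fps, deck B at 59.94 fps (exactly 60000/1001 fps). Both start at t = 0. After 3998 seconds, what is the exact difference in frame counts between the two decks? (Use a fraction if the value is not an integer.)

239880/1001 frames

A emits 60 × 3998 = 239880 frames; B emits 60000/1001 × 3998 = 239880000/1001.
Difference = 239880/1001 frames (≈ 239.6404); B is behind A.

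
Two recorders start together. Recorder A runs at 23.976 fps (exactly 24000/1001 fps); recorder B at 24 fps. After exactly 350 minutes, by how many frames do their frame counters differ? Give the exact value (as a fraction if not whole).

72000/143 frames

350 min = 21000 s.
A emits 24000/1001 × 21000 = 72000000/143 frames; B emits 24 × 21000 = 504000.
Difference = 72000/143 frames (≈ 503.4965); B is ahead of A.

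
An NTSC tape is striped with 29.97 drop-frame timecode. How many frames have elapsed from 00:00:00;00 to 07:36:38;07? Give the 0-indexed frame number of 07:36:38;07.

Complete 10-minute blocks: 45, each 17982 frames → 809190.
Remaining 6 whole minutes in the current block: 1800 + 5 × 1798 = 10790 frames.
Within the current minute: 38 × 30 + 7 − 2 = 1145 (labels ;00/;01 skipped at this minute). Total = 809190 + 10790 + 1145 = 821125.

821125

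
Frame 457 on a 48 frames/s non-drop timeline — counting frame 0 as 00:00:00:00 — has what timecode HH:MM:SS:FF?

457 ÷ 48 = 9 full seconds, remainder 25 frames.
9 s = 0 h 0 min 9 s.
Timecode: 00:00:09:25.

00:00:09:25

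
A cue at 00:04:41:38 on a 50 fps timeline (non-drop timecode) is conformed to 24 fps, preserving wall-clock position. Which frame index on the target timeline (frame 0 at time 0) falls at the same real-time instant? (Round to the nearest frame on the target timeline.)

frame 6762

Source frame index: (0×3600 + 4×60 + 41) × 50 + 38 = 14088.
Real time: 14088 / (50) = 7044/25 s.
Target frame: (7044/25) × (24) = 169056/25 ≈ 6762.240 → 6762.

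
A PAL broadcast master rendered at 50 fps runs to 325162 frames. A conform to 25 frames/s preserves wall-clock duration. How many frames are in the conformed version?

Target frames = source frames × (target rate / source rate) = 325162 × (25)/(50) = 325162 × 1/2 = 162581.

162581 frames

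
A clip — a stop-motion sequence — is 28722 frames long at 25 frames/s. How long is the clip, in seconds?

1148.88 seconds

Running time = 28722 / (25) = 1148.88 s.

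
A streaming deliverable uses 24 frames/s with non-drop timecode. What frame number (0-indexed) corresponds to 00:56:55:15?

Total seconds to the label: (0 × 3600 + 56 × 60 + 55) = 3415.
Frame index = 3415 × 24 + 15 = 81975.

81975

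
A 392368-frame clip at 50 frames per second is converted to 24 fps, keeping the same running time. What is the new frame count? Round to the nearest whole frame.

188337 frames

Frames at target rate = 392368 × (24) / (50) = 4708416/25 ≈ 188336.640.
Nearest whole frame: 188337.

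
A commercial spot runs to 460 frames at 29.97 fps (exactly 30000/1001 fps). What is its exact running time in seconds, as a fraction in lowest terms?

23023/1500 seconds

Running time = 460 ÷ (30000/1001) = 460 × 1001/30000 = 23023/1500 s.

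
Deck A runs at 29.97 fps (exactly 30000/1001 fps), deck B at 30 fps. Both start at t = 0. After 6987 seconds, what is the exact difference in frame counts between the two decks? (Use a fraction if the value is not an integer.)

A emits 30000/1001 × 6987 = 209610000/1001 frames; B emits 30 × 6987 = 209610.
Difference = 209610/1001 frames (≈ 209.4006); B is ahead of A.

209610/1001 frames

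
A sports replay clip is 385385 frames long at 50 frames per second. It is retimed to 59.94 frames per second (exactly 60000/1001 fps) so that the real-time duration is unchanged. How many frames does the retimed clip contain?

462000 frames

Target frames = source frames × (target rate / source rate) = 385385 × (60000/1001)/(50) = 385385 × 1200/1001 = 462000.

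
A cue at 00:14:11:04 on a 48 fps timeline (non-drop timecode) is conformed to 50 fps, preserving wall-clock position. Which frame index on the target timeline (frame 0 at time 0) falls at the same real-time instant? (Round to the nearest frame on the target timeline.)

Source frame index: (0×3600 + 14×60 + 11) × 48 + 4 = 40852.
Real time: 40852 / (48) = 10213/12 s.
Target frame: (10213/12) × (50) = 255325/6 ≈ 42554.167 → 42554.

frame 42554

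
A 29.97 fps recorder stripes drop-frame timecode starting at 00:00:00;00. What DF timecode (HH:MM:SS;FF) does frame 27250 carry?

Each 10-minute DF block holds 10 × 60 × 30 − 9 × 2 = 17982 frames. 27250 ÷ 17982 → 1 full block, remainder 9268.
Within the partial block the first minute is 1800 frames and each further minute 1798, so 5 further minute boundaries passed. Total skipped labels = 18 × 1 + 2 × 5 = 28.
Non-drop label index = 27250 + 28 = 27278; at 30 labels/s that is 00:15:09:08, i.e. DF 00:15:09;08.

00:15:09;08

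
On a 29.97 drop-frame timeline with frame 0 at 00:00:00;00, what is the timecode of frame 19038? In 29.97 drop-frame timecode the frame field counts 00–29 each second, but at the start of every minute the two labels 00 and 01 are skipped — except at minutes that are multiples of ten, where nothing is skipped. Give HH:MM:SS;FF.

00:10:35;06

Ten DF minutes hold 17982 frames, so frame 19038 lies in block 1 (frames 17982–35963) with 1056 frames into that block.
The block's first minute is 1800 frames and the rest 1798 each; 1056 frames reaches minute 0, so 1 × 18 + 0 × 2 = 18 labels have been skipped so far.
Adding those back, label number 19038 + 18 = 19056 at 30 labels/s is 635 s + 6 f = 0 h 10 min 35 s frame 6, i.e. 00:10:35;06.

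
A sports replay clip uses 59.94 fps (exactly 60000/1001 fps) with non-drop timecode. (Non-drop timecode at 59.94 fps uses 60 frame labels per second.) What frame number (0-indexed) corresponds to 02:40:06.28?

576388

Total seconds to the label: (2 × 3600 + 40 × 60 + 6) = 9606.
Frame index = 9606 × 60 + 28 = 576388.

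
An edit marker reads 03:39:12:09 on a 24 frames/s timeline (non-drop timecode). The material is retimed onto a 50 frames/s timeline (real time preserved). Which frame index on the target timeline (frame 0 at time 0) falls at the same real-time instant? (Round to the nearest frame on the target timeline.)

Source frame index: (3×3600 + 39×60 + 12) × 24 + 9 = 315657.
Real time: 315657 / (24) = 105219/8 s.
Target frame: (105219/8) × (50) = 2630475/4 ≈ 657618.750 → 657619.

frame 657619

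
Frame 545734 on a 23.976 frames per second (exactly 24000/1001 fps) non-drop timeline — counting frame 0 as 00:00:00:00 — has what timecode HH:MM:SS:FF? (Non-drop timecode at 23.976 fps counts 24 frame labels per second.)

06:18:58:22

545734 ÷ 24 = 22738 full seconds, remainder 22 frames.
22738 s = 6 h 18 min 58 s.
Timecode: 06:18:58:22.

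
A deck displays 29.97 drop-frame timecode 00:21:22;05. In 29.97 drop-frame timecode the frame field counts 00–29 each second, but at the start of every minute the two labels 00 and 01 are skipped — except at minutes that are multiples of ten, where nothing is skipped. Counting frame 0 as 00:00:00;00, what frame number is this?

Complete 10-minute blocks: 2, each 17982 frames → 35964.
Remaining 1 whole minute in the current block: 1800 + 0 × 1798 = 1800 frames.
Within the current minute: 22 × 30 + 5 − 2 = 663 (labels ;00/;01 skipped at this minute). Total = 35964 + 1800 + 663 = 38427.

38427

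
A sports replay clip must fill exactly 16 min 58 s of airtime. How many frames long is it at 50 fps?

16 min 58 s = 1018 s.
Frames = 1018 × 50 = 50900.

50900 frames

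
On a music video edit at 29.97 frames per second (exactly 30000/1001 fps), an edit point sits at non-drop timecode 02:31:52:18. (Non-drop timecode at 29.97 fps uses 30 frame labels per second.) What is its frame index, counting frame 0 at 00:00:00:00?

frame 273378

Total seconds to the label: (2 × 3600 + 31 × 60 + 52) = 9112.
Frame index = 9112 × 30 + 18 = 273378.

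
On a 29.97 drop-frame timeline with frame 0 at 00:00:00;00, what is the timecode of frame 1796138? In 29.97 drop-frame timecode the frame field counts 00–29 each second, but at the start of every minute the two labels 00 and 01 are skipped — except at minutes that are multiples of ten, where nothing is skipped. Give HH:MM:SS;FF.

16:38:51;06

Each 10-minute DF block holds 10 × 60 × 30 − 9 × 2 = 17982 frames. 1796138 ÷ 17982 → 99 full blocks, remainder 15920.
Within the partial block the first minute is 1800 frames and each further minute 1798, so 8 further minute boundaries passed. Total skipped labels = 18 × 99 + 2 × 8 = 1798.
Non-drop label index = 1796138 + 1798 = 1797936; at 30 labels/s that is 16:38:51:06, i.e. DF 16:38:51;06.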